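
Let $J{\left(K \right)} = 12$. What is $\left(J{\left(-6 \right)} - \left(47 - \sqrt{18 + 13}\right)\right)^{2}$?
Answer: $\left(35 - \sqrt{31}\right)^{2} \approx 866.26$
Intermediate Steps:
$\left(J{\left(-6 \right)} - \left(47 - \sqrt{18 + 13}\right)\right)^{2} = \left(12 - \left(47 - \sqrt{18 + 13}\right)\right)^{2} = \left(12 - \left(47 - \sqrt{31}\right)\right)^{2} = \left(-35 + \sqrt{31}\right)^{2}$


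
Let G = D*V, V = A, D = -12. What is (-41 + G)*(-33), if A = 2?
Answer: 2145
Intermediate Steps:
V = 2
G = -24 (G = -12*2 = -24)
(-41 + G)*(-33) = (-41 - 24)*(-33) = -65*(-33) = 2145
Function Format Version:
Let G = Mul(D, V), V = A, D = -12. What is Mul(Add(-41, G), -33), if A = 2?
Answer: 2145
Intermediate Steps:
V = 2
G = -24 (G = Mul(-12, 2) = -24)
Mul(Add(-41, G), -33) = Mul(Add(-41, -24), -33) = Mul(-65, -33) = 2145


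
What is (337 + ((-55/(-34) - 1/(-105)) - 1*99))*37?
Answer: 31652353/3570 ≈ 8866.2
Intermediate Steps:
(337 + ((-55/(-34) - 1/(-105)) - 1*99))*37 = (337 + ((-55*(-1/34) - 1*(-1/105)) - 99))*37 = (337 + ((55/34 + 1/105) - 99))*37 = (337 + (5809/3570 - 99))*37 = (337 - 347621/3570)*37 = (855469/3570)*37 = 31652353/3570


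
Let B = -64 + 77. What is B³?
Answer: 2197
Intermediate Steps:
B = 13
B³ = 13³ = 2197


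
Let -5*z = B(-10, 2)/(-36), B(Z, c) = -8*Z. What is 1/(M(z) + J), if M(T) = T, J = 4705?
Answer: 9/42349 ≈ 0.00021252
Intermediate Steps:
z = 4/9 (z = -(-8*(-10))/(5*(-36)) = -16*(-1)/36 = -1/5*(-20/9) = 4/9 ≈ 0.44444)
1/(M(z) + J) = 1/(4/9 + 4705) = 1/(42349/9) = 9/42349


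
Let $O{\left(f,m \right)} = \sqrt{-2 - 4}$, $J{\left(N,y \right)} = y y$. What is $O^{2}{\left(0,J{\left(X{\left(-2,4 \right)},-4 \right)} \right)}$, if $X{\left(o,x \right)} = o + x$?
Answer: $-6$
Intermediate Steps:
$J{\left(N,y \right)} = y^{2}$
$O{\left(f,m \right)} = i \sqrt{6}$ ($O{\left(f,m \right)} = \sqrt{-6} = i \sqrt{6}$)
$O^{2}{\left(0,J{\left(X{\left(-2,4 \right)},-4 \right)} \right)} = \left(i \sqrt{6}\right)^{2} = -6$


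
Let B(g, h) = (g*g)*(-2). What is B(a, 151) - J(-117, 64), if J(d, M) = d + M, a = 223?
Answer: -99405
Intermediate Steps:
J(d, M) = M + d
B(g, h) = -2*g**2 (B(g, h) = g**2*(-2) = -2*g**2)
B(a, 151) - J(-117, 64) = -2*223**2 - (64 - 117) = -2*49729 - 1*(-53) = -99458 + 53 = -99405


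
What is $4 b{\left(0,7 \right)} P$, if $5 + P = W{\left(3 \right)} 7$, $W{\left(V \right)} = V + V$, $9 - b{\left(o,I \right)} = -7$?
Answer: $2368$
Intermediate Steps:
$b{\left(o,I \right)} = 16$ ($b{\left(o,I \right)} = 9 - -7 = 9 + 7 = 16$)
$W{\left(V \right)} = 2 V$
$P = 37$ ($P = -5 + 2 \cdot 3 \cdot 7 = -5 + 6 \cdot 7 = -5 + 42 = 37$)
$4 b{\left(0,7 \right)} P = 4 \cdot 16 \cdot 37 = 64 \cdot 37 = 2368$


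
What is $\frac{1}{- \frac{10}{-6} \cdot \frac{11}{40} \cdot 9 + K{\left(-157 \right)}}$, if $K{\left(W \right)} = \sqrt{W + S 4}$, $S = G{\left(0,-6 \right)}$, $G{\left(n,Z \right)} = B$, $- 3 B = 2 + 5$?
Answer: $\frac{792}{35203} - \frac{64 i \sqrt{1497}}{35203} \approx 0.022498 - 0.070341 i$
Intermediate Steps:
$B = - \frac{7}{3}$ ($B = - \frac{2 + 5}{3} = \left(- \frac{1}{3}\right) 7 = - \frac{7}{3} \approx -2.3333$)
$G{\left(n,Z \right)} = - \frac{7}{3}$
$S = - \frac{7}{3} \approx -2.3333$
$K{\left(W \right)} = \sqrt{- \frac{28}{3} + W}$ ($K{\left(W \right)} = \sqrt{W - \frac{28}{3}} = \sqrt{- \frac{28}{3} + W}$)
$\frac{1}{- \frac{10}{-6} \cdot \frac{11}{40} \cdot 9 + K{\left(-157 \right)}} = \frac{1}{- \frac{10}{-6} \cdot \frac{11}{40} \cdot 9 + \frac{\sqrt{-84 + 9 \left(-157\right)}}{3}} = \frac{1}{\left(-10\right) \left(- \frac{1}{6}\right) 11 \cdot \frac{1}{40} \cdot 9 + \frac{\sqrt{-84 - 1413}}{3}} = \frac{1}{\frac{5}{3} \cdot \frac{11}{40} \cdot 9 + \frac{\sqrt{-1497}}{3}} = \frac{1}{\frac{11}{24} \cdot 9 + \frac{i \sqrt{1497}}{3}} = \frac{1}{\frac{33}{8} + \frac{i \sqrt{1497}}{3}}$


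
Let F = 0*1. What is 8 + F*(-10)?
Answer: 8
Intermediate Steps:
F = 0
8 + F*(-10) = 8 + 0*(-10) = 8 + 0 = 8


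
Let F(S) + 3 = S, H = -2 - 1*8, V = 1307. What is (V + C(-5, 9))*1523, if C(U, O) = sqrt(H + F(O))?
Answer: 1990561 + 3046*I ≈ 1.9906e+6 + 3046.0*I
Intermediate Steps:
H = -10 (H = -2 - 8 = -10)
F(S) = -3 + S
C(U, O) = sqrt(-13 + O) (C(U, O) = sqrt(-10 + (-3 + O)) = sqrt(-13 + O))
(V + C(-5, 9))*1523 = (1307 + sqrt(-13 + 9))*1523 = (1307 + sqrt(-4))*1523 = (1307 + 2*I)*1523 = 1990561 + 3046*I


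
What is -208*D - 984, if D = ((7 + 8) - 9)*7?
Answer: -9720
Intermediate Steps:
D = 42 (D = (15 - 9)*7 = 6*7 = 42)
-208*D - 984 = -208*42 - 984 = -8736 - 984 = -9720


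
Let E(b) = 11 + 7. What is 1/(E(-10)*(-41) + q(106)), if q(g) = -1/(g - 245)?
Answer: -139/102581 ≈ -0.0013550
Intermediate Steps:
E(b) = 18
q(g) = -1/(-245 + g)
1/(E(-10)*(-41) + q(106)) = 1/(18*(-41) - 1/(-245 + 106)) = 1/(-738 - 1/(-139)) = 1/(-738 - 1*(-1/139)) = 1/(-738 + 1/139) = 1/(-102581/139) = -139/102581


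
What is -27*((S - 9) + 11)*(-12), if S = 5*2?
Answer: 3888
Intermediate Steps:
S = 10
-27*((S - 9) + 11)*(-12) = -27*((10 - 9) + 11)*(-12) = -27*(1 + 11)*(-12) = -27*12*(-12) = -324*(-12) = 3888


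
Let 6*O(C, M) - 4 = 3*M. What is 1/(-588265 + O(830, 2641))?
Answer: -6/3521663 ≈ -1.7037e-6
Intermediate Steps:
O(C, M) = ⅔ + M/2 (O(C, M) = ⅔ + (3*M)/6 = ⅔ + M/2)
1/(-588265 + O(830, 2641)) = 1/(-588265 + (⅔ + (½)*2641)) = 1/(-588265 + (⅔ + 2641/2)) = 1/(-588265 + 7927/6) = 1/(-3521663/6) = -6/3521663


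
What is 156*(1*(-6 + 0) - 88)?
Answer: -14664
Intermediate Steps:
156*(1*(-6 + 0) - 88) = 156*(1*(-6) - 88) = 156*(-6 - 88) = 156*(-94) = -14664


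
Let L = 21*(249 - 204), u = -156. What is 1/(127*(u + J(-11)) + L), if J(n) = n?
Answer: -1/20264 ≈ -4.9349e-5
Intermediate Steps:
L = 945 (L = 21*45 = 945)
1/(127*(u + J(-11)) + L) = 1/(127*(-156 - 11) + 945) = 1/(127*(-167) + 945) = 1/(-21209 + 945) = 1/(-20264) = -1/20264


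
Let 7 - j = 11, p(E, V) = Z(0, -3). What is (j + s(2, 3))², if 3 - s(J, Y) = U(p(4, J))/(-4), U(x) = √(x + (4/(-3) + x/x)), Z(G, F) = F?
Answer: (12 - I*√30)²/144 ≈ 0.79167 - 0.91287*I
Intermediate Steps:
p(E, V) = -3
j = -4 (j = 7 - 1*11 = 7 - 11 = -4)
U(x) = √(-⅓ + x) (U(x) = √(x + (4*(-⅓) + 1)) = √(x + (-4/3 + 1)) = √(x - ⅓) = √(-⅓ + x))
s(J, Y) = 3 + I*√30/12 (s(J, Y) = 3 - √(-3 + 9*(-3))/3/(-4) = 3 - √(-3 - 27)/3*(-1)/4 = 3 - √(-30)/3*(-1)/4 = 3 - (I*√30)/3*(-1)/4 = 3 - I*√30/3*(-1)/4 = 3 - (-1)*I*√30/12 = 3 + I*√30/12)
(j + s(2, 3))² = (-4 + (3 + I*√30/12))² = (-1 + I*√30/12)²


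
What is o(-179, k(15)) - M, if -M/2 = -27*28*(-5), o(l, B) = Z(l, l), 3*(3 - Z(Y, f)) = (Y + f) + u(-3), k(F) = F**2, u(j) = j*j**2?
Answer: 23074/3 ≈ 7691.3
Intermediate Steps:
u(j) = j**3
Z(Y, f) = 12 - Y/3 - f/3 (Z(Y, f) = 3 - ((Y + f) + (-3)**3)/3 = 3 - ((Y + f) - 27)/3 = 3 - (-27 + Y + f)/3 = 3 + (9 - Y/3 - f/3) = 12 - Y/3 - f/3)
o(l, B) = 12 - 2*l/3 (o(l, B) = 12 - l/3 - l/3 = 12 - 2*l/3)
M = -7560 (M = -2*(-27*28)*(-5) = -(-1512)*(-5) = -2*3780 = -7560)
o(-179, k(15)) - M = (12 - 2/3*(-179)) - 1*(-7560) = (12 + 358/3) + 7560 = 394/3 + 7560 = 23074/3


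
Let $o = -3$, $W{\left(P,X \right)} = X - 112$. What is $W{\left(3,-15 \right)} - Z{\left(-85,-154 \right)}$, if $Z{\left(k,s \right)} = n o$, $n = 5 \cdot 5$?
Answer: $-52$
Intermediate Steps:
$W{\left(P,X \right)} = -112 + X$
$n = 25$
$Z{\left(k,s \right)} = -75$ ($Z{\left(k,s \right)} = 25 \left(-3\right) = -75$)
$W{\left(3,-15 \right)} - Z{\left(-85,-154 \right)} = \left(-112 - 15\right) - -75 = -127 + 75 = -52$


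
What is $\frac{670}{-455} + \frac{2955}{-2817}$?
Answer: $- \frac{215461}{85449} \approx -2.5215$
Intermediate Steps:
$\frac{670}{-455} + \frac{2955}{-2817} = 670 \left(- \frac{1}{455}\right) + 2955 \left(- \frac{1}{2817}\right) = - \frac{134}{91} - \frac{985}{939} = - \frac{215461}{85449}$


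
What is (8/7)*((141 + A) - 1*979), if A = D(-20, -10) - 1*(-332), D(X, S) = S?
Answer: -4128/7 ≈ -589.71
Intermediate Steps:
A = 322 (A = -10 - 1*(-332) = -10 + 332 = 322)
(8/7)*((141 + A) - 1*979) = (8/7)*((141 + 322) - 1*979) = (8*(⅐))*(463 - 979) = (8/7)*(-516) = -4128/7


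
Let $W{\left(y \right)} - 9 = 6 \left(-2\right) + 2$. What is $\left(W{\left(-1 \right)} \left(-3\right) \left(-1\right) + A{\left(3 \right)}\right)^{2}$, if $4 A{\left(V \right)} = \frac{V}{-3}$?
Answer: $\frac{169}{16} \approx 10.563$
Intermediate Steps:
$W{\left(y \right)} = -1$ ($W{\left(y \right)} = 9 + \left(6 \left(-2\right) + 2\right) = 9 + \left(-12 + 2\right) = 9 - 10 = -1$)
$A{\left(V \right)} = - \frac{V}{12}$ ($A{\left(V \right)} = \frac{V \frac{1}{-3}}{4} = \frac{V \left(- \frac{1}{3}\right)}{4} = \frac{\left(- \frac{1}{3}\right) V}{4} = - \frac{V}{12}$)
$\left(W{\left(-1 \right)} \left(-3\right) \left(-1\right) + A{\left(3 \right)}\right)^{2} = \left(\left(-1\right) \left(-3\right) \left(-1\right) - \frac{1}{4}\right)^{2} = \left(3 \left(-1\right) - \frac{1}{4}\right)^{2} = \left(-3 - \frac{1}{4}\right)^{2} = \left(- \frac{13}{4}\right)^{2} = \frac{169}{16}$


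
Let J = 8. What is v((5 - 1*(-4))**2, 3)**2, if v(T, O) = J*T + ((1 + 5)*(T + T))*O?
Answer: 12702096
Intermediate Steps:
v(T, O) = 8*T + 12*O*T (v(T, O) = 8*T + ((1 + 5)*(T + T))*O = 8*T + (6*(2*T))*O = 8*T + (12*T)*O = 8*T + 12*O*T)
v((5 - 1*(-4))**2, 3)**2 = (4*(5 - 1*(-4))**2*(2 + 3*3))**2 = (4*(5 + 4)**2*(2 + 9))**2 = (4*9**2*11)**2 = (4*81*11)**2 = 3564**2 = 12702096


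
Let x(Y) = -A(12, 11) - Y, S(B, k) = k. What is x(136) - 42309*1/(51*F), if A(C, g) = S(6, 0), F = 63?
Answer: -17751/119 ≈ -149.17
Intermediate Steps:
A(C, g) = 0
x(Y) = -Y (x(Y) = -1*0 - Y = 0 - Y = -Y)
x(136) - 42309*1/(51*F) = -1*136 - 42309/(63*51) = -136 - 42309/3213 = -136 - 42309*1/3213 = -136 - 1567/119 = -17751/119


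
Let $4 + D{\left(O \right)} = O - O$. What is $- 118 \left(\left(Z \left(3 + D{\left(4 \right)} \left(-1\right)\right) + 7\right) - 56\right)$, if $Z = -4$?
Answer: $9086$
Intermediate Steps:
$D{\left(O \right)} = -4$ ($D{\left(O \right)} = -4 + \left(O - O\right) = -4 + 0 = -4$)
$- 118 \left(\left(Z \left(3 + D{\left(4 \right)} \left(-1\right)\right) + 7\right) - 56\right) = - 118 \left(\left(- 4 \left(3 - -4\right) + 7\right) - 56\right) = - 118 \left(\left(- 4 \left(3 + 4\right) + 7\right) - 56\right) = - 118 \left(\left(\left(-4\right) 7 + 7\right) - 56\right) = - 118 \left(\left(-28 + 7\right) - 56\right) = - 118 \left(-21 - 56\right) = \left(-118\right) \left(-77\right) = 9086$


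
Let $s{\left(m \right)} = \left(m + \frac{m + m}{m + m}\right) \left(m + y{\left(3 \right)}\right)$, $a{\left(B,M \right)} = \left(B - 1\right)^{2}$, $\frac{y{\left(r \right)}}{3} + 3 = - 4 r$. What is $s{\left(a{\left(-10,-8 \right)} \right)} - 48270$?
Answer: $-38998$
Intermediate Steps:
$y{\left(r \right)} = -9 - 12 r$ ($y{\left(r \right)} = -9 + 3 \left(- 4 r\right) = -9 - 12 r$)
$a{\left(B,M \right)} = \left(-1 + B\right)^{2}$
$s{\left(m \right)} = \left(1 + m\right) \left(-45 + m\right)$ ($s{\left(m \right)} = \left(m + \frac{m + m}{m + m}\right) \left(m - 45\right) = \left(m + \frac{2 m}{2 m}\right) \left(m - 45\right) = \left(m + 2 m \frac{1}{2 m}\right) \left(m - 45\right) = \left(m + 1\right) \left(-45 + m\right) = \left(1 + m\right) \left(-45 + m\right)$)
$s{\left(a{\left(-10,-8 \right)} \right)} - 48270 = \left(-45 + \left(\left(-1 - 10\right)^{2}\right)^{2} - 44 \left(-1 - 10\right)^{2}\right) - 48270 = \left(-45 + \left(\left(-11\right)^{2}\right)^{2} - 44 \left(-11\right)^{2}\right) - 48270 = \left(-45 + 121^{2} - 5324\right) - 48270 = \left(-45 + 14641 - 5324\right) - 48270 = 9272 - 48270 = -38998$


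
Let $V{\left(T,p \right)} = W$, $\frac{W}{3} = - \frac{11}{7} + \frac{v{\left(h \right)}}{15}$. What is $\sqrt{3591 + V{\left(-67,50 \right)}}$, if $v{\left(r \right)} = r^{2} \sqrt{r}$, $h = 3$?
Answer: $\frac{\sqrt{4393200 + 2205 \sqrt{3}}}{35} \approx 59.912$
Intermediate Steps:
$v{\left(r \right)} = r^{\frac{5}{2}}$
$W = - \frac{33}{7} + \frac{9 \sqrt{3}}{5}$ ($W = 3 \left(- \frac{11}{7} + \frac{3^{\frac{5}{2}}}{15}\right) = 3 \left(\left(-11\right) \frac{1}{7} + 9 \sqrt{3} \cdot \frac{1}{15}\right) = 3 \left(- \frac{11}{7} + \frac{3 \sqrt{3}}{5}\right) = - \frac{33}{7} + \frac{9 \sqrt{3}}{5} \approx -1.5966$)
$V{\left(T,p \right)} = - \frac{33}{7} + \frac{9 \sqrt{3}}{5}$
$\sqrt{3591 + V{\left(-67,50 \right)}} = \sqrt{3591 - \left(\frac{33}{7} - \frac{9 \sqrt{3}}{5}\right)} = \sqrt{\frac{25104}{7} + \frac{9 \sqrt{3}}{5}}$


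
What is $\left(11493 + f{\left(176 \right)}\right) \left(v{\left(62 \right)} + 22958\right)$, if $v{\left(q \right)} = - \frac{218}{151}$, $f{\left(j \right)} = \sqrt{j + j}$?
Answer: $\frac{39839794920}{151} + \frac{13865760 \sqrt{22}}{151} \approx 2.6427 \cdot 10^{8}$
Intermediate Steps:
$f{\left(j \right)} = \sqrt{2} \sqrt{j}$ ($f{\left(j \right)} = \sqrt{2 j} = \sqrt{2} \sqrt{j}$)
$v{\left(q \right)} = - \frac{218}{151}$ ($v{\left(q \right)} = \left(-218\right) \frac{1}{151} = - \frac{218}{151}$)
$\left(11493 + f{\left(176 \right)}\right) \left(v{\left(62 \right)} + 22958\right) = \left(11493 + \sqrt{2} \sqrt{176}\right) \left(- \frac{218}{151} + 22958\right) = \left(11493 + \sqrt{2} \cdot 4 \sqrt{11}\right) \frac{3466440}{151} = \left(11493 + 4 \sqrt{22}\right) \frac{3466440}{151} = \frac{39839794920}{151} + \frac{13865760 \sqrt{22}}{151}$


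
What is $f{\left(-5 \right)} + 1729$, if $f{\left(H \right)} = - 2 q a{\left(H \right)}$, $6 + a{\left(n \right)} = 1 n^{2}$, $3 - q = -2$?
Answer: $1539$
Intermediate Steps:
$q = 5$ ($q = 3 - -2 = 3 + 2 = 5$)
$a{\left(n \right)} = -6 + n^{2}$ ($a{\left(n \right)} = -6 + 1 n^{2} = -6 + n^{2}$)
$f{\left(H \right)} = 60 - 10 H^{2}$ ($f{\left(H \right)} = \left(-2\right) 5 \left(-6 + H^{2}\right) = - 10 \left(-6 + H^{2}\right) = 60 - 10 H^{2}$)
$f{\left(-5 \right)} + 1729 = \left(60 - 10 \left(-5\right)^{2}\right) + 1729 = \left(60 - 250\right) + 1729 = -190 + 1729 = 1539$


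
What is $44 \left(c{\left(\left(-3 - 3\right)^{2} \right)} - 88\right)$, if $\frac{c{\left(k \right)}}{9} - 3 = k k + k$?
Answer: $524788$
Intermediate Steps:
$c{\left(k \right)} = 27 + 9 k + 9 k^{2}$ ($c{\left(k \right)} = 27 + 9 \left(k k + k\right) = 27 + 9 \left(k^{2} + k\right) = 27 + 9 \left(k + k^{2}\right) = 27 + \left(9 k + 9 k^{2}\right) = 27 + 9 k + 9 k^{2}$)
$44 \left(c{\left(\left(-3 - 3\right)^{2} \right)} - 88\right) = 44 \left(\left(27 + 9 \left(-3 - 3\right)^{2} + 9 \left(\left(-3 - 3\right)^{2}\right)^{2}\right) - 88\right) = 44 \left(\left(27 + 9 \left(-6\right)^{2} + 9 \left(\left(-6\right)^{2}\right)^{2}\right) - 88\right) = 44 \left(\left(27 + 9 \cdot 36 + 9 \cdot 36^{2}\right) - 88\right) = 44 \left(\left(27 + 324 + 9 \cdot 1296\right) - 88\right) = 44 \left(\left(27 + 324 + 11664\right) - 88\right) = 44 \left(12015 - 88\right) = 44 \cdot 11927 = 524788$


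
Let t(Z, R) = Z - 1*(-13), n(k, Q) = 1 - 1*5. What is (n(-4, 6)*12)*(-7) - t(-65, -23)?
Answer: 388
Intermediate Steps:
n(k, Q) = -4 (n(k, Q) = 1 - 5 = -4)
t(Z, R) = 13 + Z (t(Z, R) = Z + 13 = 13 + Z)
(n(-4, 6)*12)*(-7) - t(-65, -23) = -4*12*(-7) - (13 - 65) = -48*(-7) - 1*(-52) = 336 + 52 = 388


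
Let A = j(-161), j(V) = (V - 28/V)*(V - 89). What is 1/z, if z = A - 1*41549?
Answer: -23/30877 ≈ -0.00074489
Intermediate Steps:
j(V) = (-89 + V)*(V - 28/V) (j(V) = (V - 28/V)*(-89 + V) = (-89 + V)*(V - 28/V))
A = 924750/23 (A = -28 + (-161)² - 89*(-161) + 2492/(-161) = -28 + 25921 + 14329 + 2492*(-1/161) = -28 + 25921 + 14329 - 356/23 = 924750/23 ≈ 40207.)
z = -30877/23 (z = 924750/23 - 1*41549 = 924750/23 - 41549 = -30877/23 ≈ -1342.5)
1/z = 1/(-30877/23) = -23/30877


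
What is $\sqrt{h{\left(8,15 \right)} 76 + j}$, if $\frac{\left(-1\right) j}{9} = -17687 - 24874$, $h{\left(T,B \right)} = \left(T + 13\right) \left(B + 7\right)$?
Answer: $\sqrt{418161} \approx 646.65$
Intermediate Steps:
$h{\left(T,B \right)} = \left(7 + B\right) \left(13 + T\right)$ ($h{\left(T,B \right)} = \left(13 + T\right) \left(7 + B\right) = \left(7 + B\right) \left(13 + T\right)$)
$j = 383049$ ($j = - 9 \left(-17687 - 24874\right) = \left(-9\right) \left(-42561\right) = 383049$)
$\sqrt{h{\left(8,15 \right)} 76 + j} = \sqrt{\left(91 + 7 \cdot 8 + 13 \cdot 15 + 15 \cdot 8\right) 76 + 383049} = \sqrt{\left(91 + 56 + 195 + 120\right) 76 + 383049} = \sqrt{462 \cdot 76 + 383049} = \sqrt{35112 + 383049} = \sqrt{418161}$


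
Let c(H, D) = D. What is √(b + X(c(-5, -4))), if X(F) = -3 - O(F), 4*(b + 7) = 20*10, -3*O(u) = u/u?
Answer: 11*√3/3 ≈ 6.3509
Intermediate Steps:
O(u) = -⅓ (O(u) = -u/(3*u) = -⅓*1 = -⅓)
b = 43 (b = -7 + (20*10)/4 = -7 + (¼)*200 = -7 + 50 = 43)
X(F) = -8/3 (X(F) = -3 - 1*(-⅓) = -3 + ⅓ = -8/3)
√(b + X(c(-5, -4))) = √(43 - 8/3) = √(121/3) = 11*√3/3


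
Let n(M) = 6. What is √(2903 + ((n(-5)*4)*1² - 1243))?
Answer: 2*√421 ≈ 41.037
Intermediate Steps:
√(2903 + ((n(-5)*4)*1² - 1243)) = √(2903 + ((6*4)*1² - 1243)) = √(2903 + (24*1 - 1243)) = √(2903 + (24 - 1243)) = √(2903 - 1219) = √1684 = 2*√421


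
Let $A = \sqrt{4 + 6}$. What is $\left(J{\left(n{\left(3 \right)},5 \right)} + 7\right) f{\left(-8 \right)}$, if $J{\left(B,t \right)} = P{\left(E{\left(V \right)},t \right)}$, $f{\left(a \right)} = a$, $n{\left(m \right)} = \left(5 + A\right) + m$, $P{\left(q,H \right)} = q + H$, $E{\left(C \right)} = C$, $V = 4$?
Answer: $-128$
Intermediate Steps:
$A = \sqrt{10} \approx 3.1623$
$P{\left(q,H \right)} = H + q$
$n{\left(m \right)} = 5 + m + \sqrt{10}$ ($n{\left(m \right)} = \left(5 + \sqrt{10}\right) + m = 5 + m + \sqrt{10}$)
$J{\left(B,t \right)} = 4 + t$ ($J{\left(B,t \right)} = t + 4 = 4 + t$)
$\left(J{\left(n{\left(3 \right)},5 \right)} + 7\right) f{\left(-8 \right)} = \left(\left(4 + 5\right) + 7\right) \left(-8\right) = \left(9 + 7\right) \left(-8\right) = 16 \left(-8\right) = -128$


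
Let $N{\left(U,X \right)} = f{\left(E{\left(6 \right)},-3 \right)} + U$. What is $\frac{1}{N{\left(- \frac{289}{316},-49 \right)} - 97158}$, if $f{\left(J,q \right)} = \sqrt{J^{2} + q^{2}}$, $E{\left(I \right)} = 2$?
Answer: $- \frac{746300044}{72509702108997} - \frac{99856 \sqrt{13}}{942626127416961} \approx -1.0293 \cdot 10^{-5}$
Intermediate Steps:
$N{\left(U,X \right)} = U + \sqrt{13}$ ($N{\left(U,X \right)} = \sqrt{2^{2} + \left(-3\right)^{2}} + U = \sqrt{4 + 9} + U = \sqrt{13} + U = U + \sqrt{13}$)
$\frac{1}{N{\left(- \frac{289}{316},-49 \right)} - 97158} = \frac{1}{\left(- \frac{289}{316} + \sqrt{13}\right) - 97158} = \frac{1}{- \frac{30702217}{316} + \sqrt{13}}$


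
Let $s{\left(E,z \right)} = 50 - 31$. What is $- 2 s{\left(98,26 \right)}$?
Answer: $-38$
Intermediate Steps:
$s{\left(E,z \right)} = 19$ ($s{\left(E,z \right)} = 50 - 31 = 19$)
$- 2 s{\left(98,26 \right)} = \left(-2\right) 19 = -38$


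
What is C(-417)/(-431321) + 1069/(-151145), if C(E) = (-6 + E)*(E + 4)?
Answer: -26865962504/65192012545 ≈ -0.41211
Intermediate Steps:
C(E) = (-6 + E)*(4 + E)
C(-417)/(-431321) + 1069/(-151145) = (-24 + (-417)² - 2*(-417))/(-431321) + 1069/(-151145) = (-24 + 173889 + 834)*(-1/431321) + 1069*(-1/151145) = 174699*(-1/431321) - 1069/151145 = -174699/431321 - 1069/151145 = -26865962504/65192012545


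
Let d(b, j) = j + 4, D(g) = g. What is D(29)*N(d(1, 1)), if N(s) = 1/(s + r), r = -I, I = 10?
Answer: -29/5 ≈ -5.8000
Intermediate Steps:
r = -10 (r = -1*10 = -10)
d(b, j) = 4 + j
N(s) = 1/(-10 + s) (N(s) = 1/(s - 10) = 1/(-10 + s))
D(29)*N(d(1, 1)) = 29/(-10 + (4 + 1)) = 29/(-10 + 5) = 29/(-5) = 29*(-1/5) = -29/5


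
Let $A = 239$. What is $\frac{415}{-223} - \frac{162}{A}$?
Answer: $- \frac{135311}{53297} \approx -2.5388$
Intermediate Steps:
$\frac{415}{-223} - \frac{162}{A} = \frac{415}{-223} - \frac{162}{239} = 415 \left(- \frac{1}{223}\right) - \frac{162}{239} = - \frac{415}{223} - \frac{162}{239} = - \frac{135311}{53297}$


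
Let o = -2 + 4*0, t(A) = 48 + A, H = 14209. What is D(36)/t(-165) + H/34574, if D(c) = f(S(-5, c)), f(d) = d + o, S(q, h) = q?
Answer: 1904471/4045158 ≈ 0.47080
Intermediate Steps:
o = -2 (o = -2 + 0 = -2)
f(d) = -2 + d (f(d) = d - 2 = -2 + d)
D(c) = -7 (D(c) = -2 - 5 = -7)
D(36)/t(-165) + H/34574 = -7/(48 - 165) + 14209/34574 = -7/(-117) + 14209*(1/34574) = -7*(-1/117) + 14209/34574 = 7/117 + 14209/34574 = 1904471/4045158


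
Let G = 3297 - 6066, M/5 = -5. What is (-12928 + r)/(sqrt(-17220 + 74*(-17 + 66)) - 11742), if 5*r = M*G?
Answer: -5383707/68944079 - 917*I*sqrt(13594)/137888158 ≈ -0.078088 - 0.00077538*I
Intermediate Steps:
M = -25 (M = 5*(-5) = -25)
G = -2769
r = 13845 (r = (-25*(-2769))/5 = (1/5)*69225 = 13845)
(-12928 + r)/(sqrt(-17220 + 74*(-17 + 66)) - 11742) = (-12928 + 13845)/(sqrt(-17220 + 74*(-17 + 66)) - 11742) = 917/(sqrt(-17220 + 74*49) - 11742) = 917/(sqrt(-17220 + 3626) - 11742) = 917/(sqrt(-13594) - 11742) = 917/(I*sqrt(13594) - 11742) = 917/(-11742 + I*sqrt(13594))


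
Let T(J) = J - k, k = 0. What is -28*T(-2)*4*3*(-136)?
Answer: -91392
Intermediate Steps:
T(J) = J (T(J) = J - 1*0 = J + 0 = J)
-28*T(-2)*4*3*(-136) = -28*(-2*4)*3*(-136) = -(-224)*3*(-136) = -28*(-24)*(-136) = 672*(-136) = -91392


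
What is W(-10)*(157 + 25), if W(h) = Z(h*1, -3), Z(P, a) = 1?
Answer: 182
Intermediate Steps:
W(h) = 1
W(-10)*(157 + 25) = 1*(157 + 25) = 1*182 = 182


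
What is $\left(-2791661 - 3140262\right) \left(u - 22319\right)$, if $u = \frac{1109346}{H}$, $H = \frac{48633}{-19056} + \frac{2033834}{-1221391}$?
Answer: $\frac{55385562998501021082409}{32718883069} \approx 1.6928 \cdot 10^{12}$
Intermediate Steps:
$H = - \frac{32718883069}{7758275632}$ ($H = 48633 \left(- \frac{1}{19056}\right) + 2033834 \left(- \frac{1}{1221391}\right) = - \frac{16211}{6352} - \frac{2033834}{1221391} = - \frac{32718883069}{7758275632} \approx -4.2173$)
$u = - \frac{8606612039256672}{32718883069}$ ($u = \frac{1109346}{- \frac{32718883069}{7758275632}} = 1109346 \left(- \frac{7758275632}{32718883069}\right) = - \frac{8606612039256672}{32718883069} \approx -2.6305 \cdot 10^{5}$)
$\left(-2791661 - 3140262\right) \left(u - 22319\right) = \left(-2791661 - 3140262\right) \left(- \frac{8606612039256672}{32718883069} - 22319\right) = - 5931923 \left(- \frac{8606612039256672}{32718883069} - 22319\right) = \left(-5931923\right) \left(- \frac{9336864790473683}{32718883069}\right) = \frac{55385562998501021082409}{32718883069}$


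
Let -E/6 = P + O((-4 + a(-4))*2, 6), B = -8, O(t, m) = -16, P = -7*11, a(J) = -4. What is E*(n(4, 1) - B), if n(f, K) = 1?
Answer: 5022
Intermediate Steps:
P = -77
E = 558 (E = -6*(-77 - 16) = -6*(-93) = 558)
E*(n(4, 1) - B) = 558*(1 - 1*(-8)) = 558*(1 + 8) = 558*9 = 5022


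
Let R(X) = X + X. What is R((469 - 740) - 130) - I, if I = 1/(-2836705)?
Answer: -2275037409/2836705 ≈ -802.00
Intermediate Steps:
I = -1/2836705 ≈ -3.5252e-7
R(X) = 2*X
R((469 - 740) - 130) - I = 2*((469 - 740) - 130) - 1*(-1/2836705) = 2*(-271 - 130) + 1/2836705 = 2*(-401) + 1/2836705 = -802 + 1/2836705 = -2275037409/2836705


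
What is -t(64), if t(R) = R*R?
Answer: -4096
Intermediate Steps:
t(R) = R**2
-t(64) = -1*64**2 = -1*4096 = -4096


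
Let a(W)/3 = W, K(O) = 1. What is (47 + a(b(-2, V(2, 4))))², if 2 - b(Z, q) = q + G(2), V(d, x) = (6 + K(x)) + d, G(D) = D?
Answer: 400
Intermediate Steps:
V(d, x) = 7 + d (V(d, x) = (6 + 1) + d = 7 + d)
b(Z, q) = -q (b(Z, q) = 2 - (q + 2) = 2 - (2 + q) = 2 + (-2 - q) = -q)
a(W) = 3*W
(47 + a(b(-2, V(2, 4))))² = (47 + 3*(-(7 + 2)))² = (47 + 3*(-1*9))² = (47 + 3*(-9))² = (47 - 27)² = 20² = 400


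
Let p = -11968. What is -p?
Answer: 11968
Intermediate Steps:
-p = -1*(-11968) = 11968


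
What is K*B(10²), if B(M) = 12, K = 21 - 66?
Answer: -540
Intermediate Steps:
K = -45
K*B(10²) = -45*12 = -540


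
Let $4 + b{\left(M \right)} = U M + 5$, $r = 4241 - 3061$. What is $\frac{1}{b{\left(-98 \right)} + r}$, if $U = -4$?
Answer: $\frac{1}{1573} \approx 0.00063573$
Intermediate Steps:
$r = 1180$ ($r = 4241 - 3061 = 1180$)
$b{\left(M \right)} = 1 - 4 M$ ($b{\left(M \right)} = -4 - \left(-5 + 4 M\right) = 1 - 4 M$)
$\frac{1}{b{\left(-98 \right)} + r} = \frac{1}{\left(1 - -392\right) + 1180} = \frac{1}{\left(1 + 392\right) + 1180} = \frac{1}{393 + 1180} = \frac{1}{1573}$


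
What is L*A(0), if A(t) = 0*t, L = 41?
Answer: 0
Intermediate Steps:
A(t) = 0
L*A(0) = 41*0 = 0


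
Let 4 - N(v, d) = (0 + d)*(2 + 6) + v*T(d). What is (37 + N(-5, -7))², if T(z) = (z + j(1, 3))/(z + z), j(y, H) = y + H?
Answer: 1885129/196 ≈ 9618.0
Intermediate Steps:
j(y, H) = H + y
T(z) = (4 + z)/(2*z) (T(z) = (z + (3 + 1))/(z + z) = (z + 4)/((2*z)) = (4 + z)*(1/(2*z)) = (4 + z)/(2*z))
N(v, d) = 4 - 8*d - v*(4 + d)/(2*d) (N(v, d) = 4 - ((0 + d)*(2 + 6) + v*((4 + d)/(2*d))) = 4 - (d*8 + v*(4 + d)/(2*d)) = 4 - (8*d + v*(4 + d)/(2*d)) = 4 + (-8*d - v*(4 + d)/(2*d)) = 4 - 8*d - v*(4 + d)/(2*d))
(37 + N(-5, -7))² = (37 + (4 - 8*(-7) - ½*(-5) - 2*(-5)/(-7)))² = (37 + (4 + 56 + 5/2 - 2*(-5)*(-⅐)))² = (37 + (4 + 56 + 5/2 - 10/7))² = (37 + 855/14)² = (1373/14)² = 1885129/196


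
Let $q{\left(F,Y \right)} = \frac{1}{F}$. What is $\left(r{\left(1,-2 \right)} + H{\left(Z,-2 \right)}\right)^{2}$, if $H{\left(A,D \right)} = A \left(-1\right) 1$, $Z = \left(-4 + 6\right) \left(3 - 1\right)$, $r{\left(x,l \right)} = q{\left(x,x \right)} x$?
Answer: $9$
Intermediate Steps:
$r{\left(x,l \right)} = 1$ ($r{\left(x,l \right)} = \frac{x}{x} = 1$)
$Z = 4$ ($Z = 2 \cdot 2 = 4$)
$H{\left(A,D \right)} = - A$ ($H{\left(A,D \right)} = - A 1 = - A$)
$\left(r{\left(1,-2 \right)} + H{\left(Z,-2 \right)}\right)^{2} = \left(1 - 4\right)^{2} = \left(-3\right)^{2} = 9$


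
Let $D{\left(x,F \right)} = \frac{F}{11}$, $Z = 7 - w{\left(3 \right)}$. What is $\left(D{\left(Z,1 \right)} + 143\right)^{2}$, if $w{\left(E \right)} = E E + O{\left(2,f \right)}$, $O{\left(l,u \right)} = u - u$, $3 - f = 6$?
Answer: $\frac{2477476}{121} \approx 20475.0$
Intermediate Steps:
$f = -3$ ($f = 3 - 6 = -3$)
$O{\left(l,u \right)} = 0$
$w{\left(E \right)} = E^{2}$ ($w{\left(E \right)} = E E + 0 = E^{2} + 0 = E^{2}$)
$Z = -2$ ($Z = 7 - 3^{2} = 7 - 9 = -2$)
$D{\left(x,F \right)} = \frac{F}{11}$ ($D{\left(x,F \right)} = F \frac{1}{11} = \frac{F}{11}$)
$\left(D{\left(Z,1 \right)} + 143\right)^{2} = \left(\frac{1}{11} \cdot 1 + 143\right)^{2} = \left(\frac{1}{11} + 143\right)^{2} = \left(\frac{1574}{11}\right)^{2} = \frac{2477476}{121}$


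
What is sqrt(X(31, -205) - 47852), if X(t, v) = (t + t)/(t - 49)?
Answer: I*sqrt(430699)/3 ≈ 218.76*I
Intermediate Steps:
X(t, v) = 2*t/(-49 + t) (X(t, v) = (2*t)/(-49 + t) = 2*t/(-49 + t))
sqrt(X(31, -205) - 47852) = sqrt(2*31/(-49 + 31) - 47852) = sqrt(2*31/(-18) - 47852) = sqrt(2*31*(-1/18) - 47852) = sqrt(-31/9 - 47852) = sqrt(-430699/9) = I*sqrt(430699)/3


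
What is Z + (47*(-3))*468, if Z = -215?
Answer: -66203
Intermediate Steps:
Z + (47*(-3))*468 = -215 + (47*(-3))*468 = -215 - 141*468 = -215 - 65988 = -66203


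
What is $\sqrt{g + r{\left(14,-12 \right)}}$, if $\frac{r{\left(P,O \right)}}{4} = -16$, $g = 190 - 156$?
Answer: $i \sqrt{30} \approx 5.4772 i$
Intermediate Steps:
$g = 34$ ($g = 190 - 156 = 34$)
$r{\left(P,O \right)} = -64$ ($r{\left(P,O \right)} = 4 \left(-16\right) = -64$)
$\sqrt{g + r{\left(14,-12 \right)}} = \sqrt{34 - 64} = \sqrt{-30} = i \sqrt{30}$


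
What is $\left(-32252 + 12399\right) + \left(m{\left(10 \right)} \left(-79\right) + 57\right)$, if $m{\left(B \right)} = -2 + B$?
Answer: $-20428$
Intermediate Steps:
$\left(-32252 + 12399\right) + \left(m{\left(10 \right)} \left(-79\right) + 57\right) = \left(-32252 + 12399\right) + \left(\left(-2 + 10\right) \left(-79\right) + 57\right) = -19853 + \left(8 \left(-79\right) + 57\right) = -19853 + \left(-632 + 57\right) = -19853 - 575 = -20428$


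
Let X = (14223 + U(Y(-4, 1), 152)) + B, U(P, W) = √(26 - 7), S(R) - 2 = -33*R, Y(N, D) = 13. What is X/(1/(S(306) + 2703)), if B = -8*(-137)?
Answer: -113253367 - 7393*√19 ≈ -1.1329e+8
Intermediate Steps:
S(R) = 2 - 33*R
B = 1096
U(P, W) = √19
X = 15319 + √19 (X = (14223 + √19) + 1096 = 15319 + √19 ≈ 15323.)
X/(1/(S(306) + 2703)) = (15319 + √19)/(1/((2 - 33*306) + 2703)) = (15319 + √19)/(1/((2 - 10098) + 2703)) = (15319 + √19)/(1/(-10096 + 2703)) = (15319 + √19)/(1/(-7393)) = (15319 + √19)/(-1/7393) = (15319 + √19)*(-7393) = -113253367 - 7393*√19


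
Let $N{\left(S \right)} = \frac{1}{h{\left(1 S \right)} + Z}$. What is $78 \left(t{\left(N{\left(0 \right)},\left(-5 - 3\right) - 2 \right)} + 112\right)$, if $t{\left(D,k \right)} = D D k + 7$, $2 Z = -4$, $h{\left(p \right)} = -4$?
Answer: $\frac{27781}{3} \approx 9260.3$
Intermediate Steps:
$Z = -2$ ($Z = \frac{1}{2} \left(-4\right) = -2$)
$N{\left(S \right)} = - \frac{1}{6}$ ($N{\left(S \right)} = \frac{1}{-4 - 2} = \frac{1}{-6} = - \frac{1}{6}$)
$t{\left(D,k \right)} = 7 + k D^{2}$ ($t{\left(D,k \right)} = D^{2} k + 7 = k D^{2} + 7 = 7 + k D^{2}$)
$78 \left(t{\left(N{\left(0 \right)},\left(-5 - 3\right) - 2 \right)} + 112\right) = 78 \left(\left(7 + \left(\left(-5 - 3\right) - 2\right) \left(- \frac{1}{6}\right)^{2}\right) + 112\right) = 78 \left(\left(7 + \left(-8 - 2\right) \frac{1}{36}\right) + 112\right) = 78 \left(\left(7 - \frac{5}{18}\right) + 112\right) = 78 \left(\frac{121}{18} + 112\right) = 78 \cdot \frac{2137}{18} = \frac{27781}{3}$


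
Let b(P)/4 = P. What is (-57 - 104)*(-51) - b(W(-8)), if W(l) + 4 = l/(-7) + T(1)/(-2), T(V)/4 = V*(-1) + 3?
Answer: 57669/7 ≈ 8238.4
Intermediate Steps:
T(V) = 12 - 4*V (T(V) = 4*(V*(-1) + 3) = 4*(-V + 3) = 4*(3 - V) = 12 - 4*V)
W(l) = -8 - l/7 (W(l) = -4 + (l/(-7) + (12 - 4*1)/(-2)) = -4 + (l*(-⅐) + (12 - 4)*(-½)) = -4 + (-l/7 + 8*(-½)) = -4 + (-l/7 - 4) = -4 + (-4 - l/7) = -8 - l/7)
b(P) = 4*P
(-57 - 104)*(-51) - b(W(-8)) = (-57 - 104)*(-51) - 4*(-8 - ⅐*(-8)) = -161*(-51) - 4*(-8 + 8/7) = 8211 - 4*(-48)/7 = 8211 - 1*(-192/7) = 8211 + 192/7 = 57669/7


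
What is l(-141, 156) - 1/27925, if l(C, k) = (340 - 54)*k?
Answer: 1245901799/27925 ≈ 44616.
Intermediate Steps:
l(C, k) = 286*k
l(-141, 156) - 1/27925 = 286*156 - 1/27925 = 44616 - 1*1/27925 = 44616 - 1/27925 = 1245901799/27925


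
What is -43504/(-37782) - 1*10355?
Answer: -195594553/18891 ≈ -10354.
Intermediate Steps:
-43504/(-37782) - 1*10355 = -43504*(-1/37782) - 10355 = 21752/18891 - 10355 = -195594553/18891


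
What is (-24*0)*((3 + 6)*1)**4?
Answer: 0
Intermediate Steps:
(-24*0)*((3 + 6)*1)**4 = 0*(9*1)**4 = 0*9**4 = 0*6561 = 0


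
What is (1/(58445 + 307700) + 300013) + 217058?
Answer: 189322961296/366145 ≈ 5.1707e+5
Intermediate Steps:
(1/(58445 + 307700) + 300013) + 217058 = (1/366145 + 300013) + 217058 = 109848259886/366145 + 217058 = 189322961296/366145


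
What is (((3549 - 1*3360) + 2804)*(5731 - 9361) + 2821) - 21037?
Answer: -10882806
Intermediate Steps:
(((3549 - 1*3360) + 2804)*(5731 - 9361) + 2821) - 21037 = (((3549 - 3360) + 2804)*(-3630) + 2821) - 21037 = ((189 + 2804)*(-3630) + 2821) - 21037 = (2993*(-3630) + 2821) - 21037 = (-10864590 + 2821) - 21037 = -10861769 - 21037 = -10882806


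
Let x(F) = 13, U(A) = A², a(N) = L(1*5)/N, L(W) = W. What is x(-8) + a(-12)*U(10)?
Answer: -86/3 ≈ -28.667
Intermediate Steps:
a(N) = 5/N (a(N) = (1*5)/N = 5/N)
x(-8) + a(-12)*U(10) = 13 + (5/(-12))*10² = 13 + (5*(-1/12))*100 = 13 - 5/12*100 = 13 - 125/3 = -86/3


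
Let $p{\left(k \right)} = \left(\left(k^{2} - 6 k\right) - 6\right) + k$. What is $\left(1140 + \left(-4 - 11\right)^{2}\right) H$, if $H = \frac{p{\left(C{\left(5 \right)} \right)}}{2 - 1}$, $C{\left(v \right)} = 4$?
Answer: $-13650$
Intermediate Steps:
$p{\left(k \right)} = -6 + k^{2} - 5 k$ ($p{\left(k \right)} = \left(-6 + k^{2} - 6 k\right) + k = -6 + k^{2} - 5 k$)
$H = -10$ ($H = \frac{-6 + 4^{2} - 20}{2 - 1} = \frac{-6 + 16 - 20}{1} = \left(-10\right) 1 = -10$)
$\left(1140 + \left(-4 - 11\right)^{2}\right) H = \left(1140 + \left(-4 - 11\right)^{2}\right) \left(-10\right) = \left(1140 + \left(-15\right)^{2}\right) \left(-10\right) = \left(1140 + 225\right) \left(-10\right) = 1365 \left(-10\right) = -13650$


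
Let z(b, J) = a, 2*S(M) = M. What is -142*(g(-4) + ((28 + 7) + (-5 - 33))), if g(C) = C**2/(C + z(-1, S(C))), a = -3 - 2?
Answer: 6106/9 ≈ 678.44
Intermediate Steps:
S(M) = M/2
a = -5
z(b, J) = -5
g(C) = C**2/(-5 + C) (g(C) = C**2/(C - 5) = C**2/(-5 + C))
-142*(g(-4) + ((28 + 7) + (-5 - 33))) = -142*((-4)**2/(-5 - 4) + ((28 + 7) + (-5 - 33))) = -142*(16/(-9) + (35 - 38)) = -142*(16*(-1/9) - 3) = -142*(-16/9 - 3) = -142*(-43/9) = 6106/9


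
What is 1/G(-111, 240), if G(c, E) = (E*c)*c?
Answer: 1/2957040 ≈ 3.3818e-7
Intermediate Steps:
G(c, E) = E*c**2
1/G(-111, 240) = 1/(240*(-111)**2) = 1/(240*12321) = 1/2957040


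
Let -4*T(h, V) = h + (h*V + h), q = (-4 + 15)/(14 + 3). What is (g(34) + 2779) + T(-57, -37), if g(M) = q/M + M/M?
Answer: 2637147/1156 ≈ 2281.3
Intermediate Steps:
q = 11/17 ≈ 0.64706
T(h, V) = -h/2 - V*h/4 (T(h, V) = -(h + (h*V + h))/4 = -(h + (V*h + h))/4 = -(h + (h + V*h))/4 = -(2*h + V*h)/4 = -h/2 - V*h/4)
g(M) = 1 + 11/(17*M) (g(M) = 11/(17*M) + M/M = 11/(17*M) + 1 = 1 + 11/(17*M))
(g(34) + 2779) + T(-57, -37) = ((11/17 + 34)/34 + 2779) - ¼*(-57)*(2 - 37) = ((1/34)*(589/17) + 2779) - ¼*(-57)*(-35) = (589/578 + 2779) - 1995/4 = 1606851/578 - 1995/4 = 2637147/1156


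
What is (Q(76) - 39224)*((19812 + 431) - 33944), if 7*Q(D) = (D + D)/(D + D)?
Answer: 3761842467/7 ≈ 5.3741e+8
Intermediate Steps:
Q(D) = ⅐ (Q(D) = ((D + D)/(D + D))/7 = ((2*D)/((2*D)))/7 = ((2*D)*(1/(2*D)))/7 = (⅐)*1 = ⅐)
(Q(76) - 39224)*((19812 + 431) - 33944) = (⅐ - 39224)*((19812 + 431) - 33944) = -274567*(20243 - 33944)/7 = -274567/7*(-13701) = 3761842467/7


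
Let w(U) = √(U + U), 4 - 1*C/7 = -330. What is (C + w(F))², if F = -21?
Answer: (2338 + I*√42)² ≈ 5.4662e+6 + 3.03e+4*I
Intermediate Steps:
C = 2338 (C = 28 - 7*(-330) = 28 + 2310 = 2338)
w(U) = √2*√U (w(U) = √(2*U) = √2*√U)
(C + w(F))² = (2338 + √2*√(-21))² = (2338 + √2*(I*√21))² = (2338 + I*√42)²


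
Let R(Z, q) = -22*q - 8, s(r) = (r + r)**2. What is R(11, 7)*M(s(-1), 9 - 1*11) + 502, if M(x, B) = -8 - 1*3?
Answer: 2284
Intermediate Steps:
s(r) = 4*r**2 (s(r) = (2*r)**2 = 4*r**2)
M(x, B) = -11 (M(x, B) = -8 - 3 = -11)
R(Z, q) = -8 - 22*q
R(11, 7)*M(s(-1), 9 - 1*11) + 502 = (-8 - 22*7)*(-11) + 502 = (-8 - 154)*(-11) + 502 = -162*(-11) + 502 = 1782 + 502 = 2284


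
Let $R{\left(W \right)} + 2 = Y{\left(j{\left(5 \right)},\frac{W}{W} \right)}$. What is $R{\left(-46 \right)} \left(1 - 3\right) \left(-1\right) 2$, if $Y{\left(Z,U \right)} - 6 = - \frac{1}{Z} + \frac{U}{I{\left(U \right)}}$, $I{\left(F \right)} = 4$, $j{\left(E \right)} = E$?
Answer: $\frac{81}{5} \approx 16.2$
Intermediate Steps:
$Y{\left(Z,U \right)} = 6 - \frac{1}{Z} + \frac{U}{4}$ ($Y{\left(Z,U \right)} = 6 + \left(- \frac{1}{Z} + \frac{U}{4}\right) = 6 - \frac{1}{Z} + \frac{U}{4}$)
$R{\left(W \right)} = \frac{81}{20}$ ($R{\left(W \right)} = -2 + \left(6 - \frac{1}{5} + \frac{W \frac{1}{W}}{4}\right) = -2 + \left(6 - \frac{1}{5} + \frac{1}{4} \cdot 1\right) = -2 + \left(6 - \frac{1}{5} + \frac{1}{4}\right) = -2 + \frac{121}{20} = \frac{81}{20}$)
$R{\left(-46 \right)} \left(1 - 3\right) \left(-1\right) 2 = \frac{81 \left(1 - 3\right) \left(-1\right) 2}{20} = \frac{81 \left(-2\right) \left(-1\right) 2}{20} = \frac{81 \cdot 2 \cdot 2}{20} = \frac{81}{20} \cdot 4 = \frac{81}{5}$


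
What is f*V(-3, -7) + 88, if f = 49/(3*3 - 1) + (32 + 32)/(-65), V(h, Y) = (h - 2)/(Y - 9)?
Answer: 149105/1664 ≈ 89.606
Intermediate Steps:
V(h, Y) = (-2 + h)/(-9 + Y)
f = 2673/520 (f = 49/(9 - 1) + 64*(-1/65) = 49/8 - 64/65 = 2673/520 ≈ 5.1404)
f*V(-3, -7) + 88 = 2673*((-2 - 3)/(-9 - 7))/520 + 88 = 2673*(-5/(-16))/520 + 88 = 2673*(-1/16*(-5))/520 + 88 = (2673/520)*(5/16) + 88 = 2673/1664 + 88 = 149105/1664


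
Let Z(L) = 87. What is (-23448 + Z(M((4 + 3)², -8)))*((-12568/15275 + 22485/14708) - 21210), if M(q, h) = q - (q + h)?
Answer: 8562668482747893/17281900 ≈ 4.9547e+8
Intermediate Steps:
M(q, h) = -h (M(q, h) = q - (h + q) = q + (-h - q) = -h)
(-23448 + Z(M((4 + 3)², -8)))*((-12568/15275 + 22485/14708) - 21210) = (-23448 + 87)*((-12568/15275 + 22485/14708) - 21210) = -23361*((-12568*1/15275 + 22485*(1/14708)) - 21210) = -23361*((-12568/15275 + 22485/14708) - 21210) = -23361*(158608231/224664700 - 21210) = -23361*(-4764979678769/224664700) = 8562668482747893/17281900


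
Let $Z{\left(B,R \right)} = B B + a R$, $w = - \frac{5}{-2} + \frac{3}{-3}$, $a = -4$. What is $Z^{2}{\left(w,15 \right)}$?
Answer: $\frac{53361}{16} \approx 3335.1$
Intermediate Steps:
$w = \frac{3}{2}$ ($w = \left(-5\right) \left(- \frac{1}{2}\right) + 3 \left(- \frac{1}{3}\right) = \frac{5}{2} - 1 = \frac{3}{2} \approx 1.5$)
$Z{\left(B,R \right)} = B^{2} - 4 R$ ($Z{\left(B,R \right)} = B B - 4 R = B^{2} - 4 R$)
$Z^{2}{\left(w,15 \right)} = \left(\left(\frac{3}{2}\right)^{2} - 60\right)^{2} = \left(\frac{9}{4} - 60\right)^{2} = \left(- \frac{231}{4}\right)^{2} = \frac{53361}{16}$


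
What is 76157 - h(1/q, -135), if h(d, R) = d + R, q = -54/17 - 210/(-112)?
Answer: 13503820/177 ≈ 76293.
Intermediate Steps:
q = -177/136 (q = -54*1/17 - 210*(-1/112) = -54/17 + 15/8 = -177/136 ≈ -1.3015)
h(d, R) = R + d
76157 - h(1/q, -135) = 76157 - (-135 + 1/(-177/136)) = 76157 - (-135 - 136/177) = 76157 - 1*(-24031/177) = 76157 + 24031/177 = 13503820/177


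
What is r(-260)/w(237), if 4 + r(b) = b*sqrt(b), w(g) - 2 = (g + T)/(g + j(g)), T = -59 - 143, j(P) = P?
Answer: -1896/983 - 246480*I*sqrt(65)/983 ≈ -1.9288 - 2021.6*I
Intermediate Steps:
T = -202
w(g) = 2 + (-202 + g)/(2*g) (w(g) = 2 + (g - 202)/(g + g) = 2 + (-202 + g)/((2*g)) = 2 + (-202 + g)*(1/(2*g)) = 2 + (-202 + g)/(2*g))
r(b) = -4 + b**(3/2) (r(b) = -4 + b*sqrt(b) = -4 + b**(3/2))
r(-260)/w(237) = (-4 + (-260)**(3/2))/(5/2 - 101/237) = (-4 - 520*I*sqrt(65))/(5/2 - 101*1/237) = (-4 - 520*I*sqrt(65))/(5/2 - 101/237) = (-4 - 520*I*sqrt(65))/(983/474) = (-4 - 520*I*sqrt(65))*(474/983) = -1896/983 - 246480*I*sqrt(65)/983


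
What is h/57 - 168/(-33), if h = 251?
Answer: 5953/627 ≈ 9.4944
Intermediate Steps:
h/57 - 168/(-33) = 251/57 - 168/(-33) = 251*(1/57) - 168*(-1/33) = 251/57 + 56/11 = 5953/627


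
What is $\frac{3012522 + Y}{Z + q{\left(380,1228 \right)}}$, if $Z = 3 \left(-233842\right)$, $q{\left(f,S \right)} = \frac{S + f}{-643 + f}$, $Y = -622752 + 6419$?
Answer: $- \frac{630197707}{184502946} \approx -3.4156$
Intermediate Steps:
$Y = -616333$
$q{\left(f,S \right)} = \frac{S + f}{-643 + f}$
$Z = -701526$
$\frac{3012522 + Y}{Z + q{\left(380,1228 \right)}} = \frac{3012522 - 616333}{-701526 + \frac{1228 + 380}{-643 + 380}} = \frac{2396189}{-701526 + \frac{1}{-263} \cdot 1608} = \frac{2396189}{-701526 - \frac{1608}{263}} = \frac{2396189}{- \frac{184502946}{263}} = 2396189 \left(- \frac{263}{184502946}\right) = - \frac{630197707}{184502946}$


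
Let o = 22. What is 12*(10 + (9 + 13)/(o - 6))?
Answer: 273/2 ≈ 136.50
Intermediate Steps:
12*(10 + (9 + 13)/(o - 6)) = 12*(10 + (9 + 13)/(22 - 6)) = 12*(10 + 22/16) = 12*(10 + 22*(1/16)) = 12*(10 + 11/8) = 12*(91/8) = 273/2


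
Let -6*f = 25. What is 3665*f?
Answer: -91625/6 ≈ -15271.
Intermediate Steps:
f = -25/6 (f = -⅙*25 = -25/6 ≈ -4.1667)
3665*f = 3665*(-25/6) = -91625/6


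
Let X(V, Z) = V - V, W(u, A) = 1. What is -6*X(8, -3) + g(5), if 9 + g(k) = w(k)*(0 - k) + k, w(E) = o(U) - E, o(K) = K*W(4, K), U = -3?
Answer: 36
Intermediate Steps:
X(V, Z) = 0
o(K) = K (o(K) = K*1 = K)
w(E) = -3 - E
g(k) = -9 + k - k*(-3 - k) (g(k) = -9 + ((-3 - k)*(0 - k) + k) = -9 + ((-3 - k)*(-k) + k) = -9 + (-k*(-3 - k) + k) = -9 + (k - k*(-3 - k)) = -9 + k - k*(-3 - k))
-6*X(8, -3) + g(5) = -6*0 + (-9 + 5 + 5*(3 + 5)) = 0 + (-9 + 5 + 5*8) = 0 + (-9 + 5 + 40) = 0 + 36 = 36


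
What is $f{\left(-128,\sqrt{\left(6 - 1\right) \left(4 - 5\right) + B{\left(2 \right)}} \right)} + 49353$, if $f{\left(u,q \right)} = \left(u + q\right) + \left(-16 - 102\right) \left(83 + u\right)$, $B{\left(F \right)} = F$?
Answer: $54535 + i \sqrt{3} \approx 54535.0 + 1.732 i$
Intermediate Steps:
$f{\left(u,q \right)} = -9794 + q - 117 u$ ($f{\left(u,q \right)} = \left(q + u\right) - 118 \left(83 + u\right) = \left(q + u\right) - \left(9794 + 118 u\right) = -9794 + q - 117 u$)
$f{\left(-128,\sqrt{\left(6 - 1\right) \left(4 - 5\right) + B{\left(2 \right)}} \right)} + 49353 = \left(-9794 + \sqrt{\left(6 - 1\right) \left(4 - 5\right) + 2} - -14976\right) + 49353 = \left(-9794 + \sqrt{5 \left(-1\right) + 2} + 14976\right) + 49353 = \left(-9794 + \sqrt{-5 + 2} + 14976\right) + 49353 = \left(-9794 + \sqrt{-3} + 14976\right) + 49353 = \left(-9794 + i \sqrt{3} + 14976\right) + 49353 = \left(5182 + i \sqrt{3}\right) + 49353 = 54535 + i \sqrt{3}$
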